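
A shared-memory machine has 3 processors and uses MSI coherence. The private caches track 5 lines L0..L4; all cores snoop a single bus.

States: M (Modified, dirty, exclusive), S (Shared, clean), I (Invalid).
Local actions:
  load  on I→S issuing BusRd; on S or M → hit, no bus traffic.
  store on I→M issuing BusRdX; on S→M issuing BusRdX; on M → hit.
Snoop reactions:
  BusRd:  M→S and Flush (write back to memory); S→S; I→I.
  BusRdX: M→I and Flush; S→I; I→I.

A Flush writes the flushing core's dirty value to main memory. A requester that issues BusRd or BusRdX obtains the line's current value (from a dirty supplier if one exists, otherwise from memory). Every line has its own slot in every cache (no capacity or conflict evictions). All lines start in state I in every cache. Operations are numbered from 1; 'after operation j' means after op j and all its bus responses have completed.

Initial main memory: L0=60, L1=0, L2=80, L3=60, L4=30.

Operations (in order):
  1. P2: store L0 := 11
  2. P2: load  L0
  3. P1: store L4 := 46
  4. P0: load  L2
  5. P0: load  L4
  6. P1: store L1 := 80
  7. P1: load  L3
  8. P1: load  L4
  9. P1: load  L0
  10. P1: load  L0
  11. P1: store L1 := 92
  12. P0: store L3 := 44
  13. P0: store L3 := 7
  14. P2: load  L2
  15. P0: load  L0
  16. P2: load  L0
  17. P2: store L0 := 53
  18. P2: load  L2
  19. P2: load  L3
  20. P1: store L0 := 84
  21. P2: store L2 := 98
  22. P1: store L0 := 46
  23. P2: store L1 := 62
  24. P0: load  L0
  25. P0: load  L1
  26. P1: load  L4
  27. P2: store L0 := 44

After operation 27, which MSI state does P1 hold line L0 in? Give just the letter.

step 1: P2: store L0 := 11  ⟶  IIM  (L0)  txn=BusRdX  M[L0]=60
step 2: P2: load  L0  ⟶  IIM  (L0)  txn=∅  M[L0]=60
step 3: P1: store L4 := 46  ⟶  IMI  (L4)  txn=BusRdX  M[L4]=30
step 4: P0: load  L2  ⟶  SII  (L2)  txn=BusRd  M[L2]=80
step 5: P0: load  L4  ⟶  SSI  (L4)  txn=BusRd+Flush  M[L4]=46
step 6: P1: store L1 := 80  ⟶  IMI  (L1)  txn=BusRdX  M[L1]=0
step 7: P1: load  L3  ⟶  ISI  (L3)  txn=BusRd  M[L3]=60
step 8: P1: load  L4  ⟶  SSI  (L4)  txn=∅  M[L4]=46
step 9: P1: load  L0  ⟶  ISS  (L0)  txn=BusRd+Flush  M[L0]=11
step 10: P1: load  L0  ⟶  ISS  (L0)  txn=∅  M[L0]=11
step 11: P1: store L1 := 92  ⟶  IMI  (L1)  txn=∅  M[L1]=0
step 12: P0: store L3 := 44  ⟶  MII  (L3)  txn=BusRdX  M[L3]=60
step 13: P0: store L3 := 7  ⟶  MII  (L3)  txn=∅  M[L3]=60
step 14: P2: load  L2  ⟶  SIS  (L2)  txn=BusRd  M[L2]=80
step 15: P0: load  L0  ⟶  SSS  (L0)  txn=BusRd  M[L0]=11
step 16: P2: load  L0  ⟶  SSS  (L0)  txn=∅  M[L0]=11
step 17: P2: store L0 := 53  ⟶  IIM  (L0)  txn=BusRdX  M[L0]=11
step 18: P2: load  L2  ⟶  SIS  (L2)  txn=∅  M[L2]=80
step 19: P2: load  L3  ⟶  SIS  (L3)  txn=BusRd+Flush  M[L3]=7
step 20: P1: store L0 := 84  ⟶  IMI  (L0)  txn=BusRdX+Flush  M[L0]=53
step 21: P2: store L2 := 98  ⟶  IIM  (L2)  txn=BusRdX  M[L2]=80
step 22: P1: store L0 := 46  ⟶  IMI  (L0)  txn=∅  M[L0]=53
step 23: P2: store L1 := 62  ⟶  IIM  (L1)  txn=BusRdX+Flush  M[L1]=92
step 24: P0: load  L0  ⟶  SSI  (L0)  txn=BusRd+Flush  M[L0]=46
step 25: P0: load  L1  ⟶  SIS  (L1)  txn=BusRd+Flush  M[L1]=62
step 26: P1: load  L4  ⟶  SSI  (L4)  txn=∅  M[L4]=46
step 27: P2: store L0 := 44  ⟶  IIM  (L0)  txn=BusRdX  M[L0]=46

state = I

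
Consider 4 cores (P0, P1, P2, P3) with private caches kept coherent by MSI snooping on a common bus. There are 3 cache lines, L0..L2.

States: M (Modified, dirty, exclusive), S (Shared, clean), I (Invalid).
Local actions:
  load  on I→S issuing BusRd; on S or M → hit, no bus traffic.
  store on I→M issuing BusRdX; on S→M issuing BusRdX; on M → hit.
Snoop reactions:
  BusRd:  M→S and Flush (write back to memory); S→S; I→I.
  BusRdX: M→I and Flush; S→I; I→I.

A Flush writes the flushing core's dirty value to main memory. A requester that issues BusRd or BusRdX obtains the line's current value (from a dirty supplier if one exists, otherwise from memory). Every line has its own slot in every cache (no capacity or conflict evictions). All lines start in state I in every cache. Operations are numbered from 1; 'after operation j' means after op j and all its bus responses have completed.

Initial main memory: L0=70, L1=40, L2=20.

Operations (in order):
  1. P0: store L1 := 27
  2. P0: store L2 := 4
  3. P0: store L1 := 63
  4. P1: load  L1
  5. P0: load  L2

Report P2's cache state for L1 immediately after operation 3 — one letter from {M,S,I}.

state = I

[1] P0: store L1 := 27 | P0:M(27), P1:I, P2:I, P3:I | bus: BusRdX
[2] P0: store L2 := 4 | P0:M(4), P1:I, P2:I, P3:I | bus: BusRdX
[3] P0: store L1 := 63 | P0:M(63), P1:I, P2:I, P3:I | bus: none
[4] P1: load  L1 | P0:S(63), P1:S(63), P2:I, P3:I | bus: BusRd,Flush
[5] P0: load  L2 | P0:M(4), P1:I, P2:I, P3:I | bus: none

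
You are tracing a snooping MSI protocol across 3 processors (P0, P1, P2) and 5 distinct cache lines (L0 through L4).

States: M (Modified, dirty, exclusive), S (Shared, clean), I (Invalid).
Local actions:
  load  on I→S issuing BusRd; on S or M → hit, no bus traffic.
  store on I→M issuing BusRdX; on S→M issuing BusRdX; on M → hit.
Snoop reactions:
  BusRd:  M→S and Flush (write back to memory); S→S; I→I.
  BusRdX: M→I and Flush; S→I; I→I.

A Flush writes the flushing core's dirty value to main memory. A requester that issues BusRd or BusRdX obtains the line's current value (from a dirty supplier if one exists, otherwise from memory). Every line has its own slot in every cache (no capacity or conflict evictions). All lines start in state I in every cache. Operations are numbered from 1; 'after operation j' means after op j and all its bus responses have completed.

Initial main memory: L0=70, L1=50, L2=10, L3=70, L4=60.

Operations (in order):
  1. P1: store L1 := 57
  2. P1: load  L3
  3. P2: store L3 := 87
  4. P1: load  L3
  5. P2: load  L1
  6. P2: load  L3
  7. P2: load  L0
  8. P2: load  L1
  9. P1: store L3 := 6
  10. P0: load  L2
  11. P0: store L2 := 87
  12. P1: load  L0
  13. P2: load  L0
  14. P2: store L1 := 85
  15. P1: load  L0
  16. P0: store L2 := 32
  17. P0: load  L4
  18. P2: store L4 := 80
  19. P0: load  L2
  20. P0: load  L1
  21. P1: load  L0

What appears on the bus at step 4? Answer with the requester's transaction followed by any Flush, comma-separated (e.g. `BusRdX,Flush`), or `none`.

bus = BusRd,Flush

  op1 P1: store L1 := 57 → I/M/I on L1; bus BusRdX; mem=50
  op2 P1: load  L3 → I/S/I on L3; bus BusRd; mem=70
  op3 P2: store L3 := 87 → I/I/M on L3; bus BusRdX; mem=70
  op4 P1: load  L3 → I/S/S on L3; bus BusRd Flush; mem=87
  op5 P2: load  L1 → I/S/S on L1; bus BusRd Flush; mem=57
  op6 P2: load  L3 → I/S/S on L3; bus (none); mem=87
  op7 P2: load  L0 → I/I/S on L0; bus BusRd; mem=70
  op8 P2: load  L1 → I/S/S on L1; bus (none); mem=57
  op9 P1: store L3 := 6 → I/M/I on L3; bus BusRdX; mem=87
  op10 P0: load  L2 → S/I/I on L2; bus BusRd; mem=10
  op11 P0: store L2 := 87 → M/I/I on L2; bus BusRdX; mem=10
  op12 P1: load  L0 → I/S/S on L0; bus BusRd; mem=70
  op13 P2: load  L0 → I/S/S on L0; bus (none); mem=70
  op14 P2: store L1 := 85 → I/I/M on L1; bus BusRdX; mem=57
  op15 P1: load  L0 → I/S/S on L0; bus (none); mem=70
  op16 P0: store L2 := 32 → M/I/I on L2; bus (none); mem=10
  op17 P0: load  L4 → S/I/I on L4; bus BusRd; mem=60
  op18 P2: store L4 := 80 → I/I/M on L4; bus BusRdX; mem=60
  op19 P0: load  L2 → M/I/I on L2; bus (none); mem=10
  op20 P0: load  L1 → S/I/S on L1; bus BusRd Flush; mem=85
  op21 P1: load  L0 → I/S/S on L0; bus (none); mem=70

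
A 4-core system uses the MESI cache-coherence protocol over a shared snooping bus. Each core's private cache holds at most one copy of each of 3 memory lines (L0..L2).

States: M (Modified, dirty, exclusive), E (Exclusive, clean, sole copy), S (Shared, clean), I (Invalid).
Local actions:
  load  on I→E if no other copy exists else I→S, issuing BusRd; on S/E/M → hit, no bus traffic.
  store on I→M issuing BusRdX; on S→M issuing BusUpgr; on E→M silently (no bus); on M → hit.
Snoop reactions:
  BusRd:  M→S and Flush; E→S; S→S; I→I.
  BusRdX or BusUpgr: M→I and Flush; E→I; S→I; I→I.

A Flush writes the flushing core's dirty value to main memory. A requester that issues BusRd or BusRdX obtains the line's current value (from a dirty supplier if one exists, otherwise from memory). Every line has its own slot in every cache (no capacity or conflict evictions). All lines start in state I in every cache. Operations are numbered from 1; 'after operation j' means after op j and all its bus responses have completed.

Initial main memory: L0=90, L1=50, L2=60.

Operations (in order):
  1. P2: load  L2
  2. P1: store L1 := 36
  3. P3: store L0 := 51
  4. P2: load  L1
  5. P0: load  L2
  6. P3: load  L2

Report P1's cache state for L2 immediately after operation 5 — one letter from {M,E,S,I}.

step 1: P2: load  L2  ⟶  IIEI  (L2)  txn=BusRd  M[L2]=60
step 2: P1: store L1 := 36  ⟶  IMII  (L1)  txn=BusRdX  M[L1]=50
step 3: P3: store L0 := 51  ⟶  IIIM  (L0)  txn=BusRdX  M[L0]=90
step 4: P2: load  L1  ⟶  ISSI  (L1)  txn=BusRd+Flush  M[L1]=36
step 5: P0: load  L2  ⟶  SISI  (L2)  txn=BusRd  M[L2]=60
step 6: P3: load  L2  ⟶  SISS  (L2)  txn=BusRd  M[L2]=60

state = I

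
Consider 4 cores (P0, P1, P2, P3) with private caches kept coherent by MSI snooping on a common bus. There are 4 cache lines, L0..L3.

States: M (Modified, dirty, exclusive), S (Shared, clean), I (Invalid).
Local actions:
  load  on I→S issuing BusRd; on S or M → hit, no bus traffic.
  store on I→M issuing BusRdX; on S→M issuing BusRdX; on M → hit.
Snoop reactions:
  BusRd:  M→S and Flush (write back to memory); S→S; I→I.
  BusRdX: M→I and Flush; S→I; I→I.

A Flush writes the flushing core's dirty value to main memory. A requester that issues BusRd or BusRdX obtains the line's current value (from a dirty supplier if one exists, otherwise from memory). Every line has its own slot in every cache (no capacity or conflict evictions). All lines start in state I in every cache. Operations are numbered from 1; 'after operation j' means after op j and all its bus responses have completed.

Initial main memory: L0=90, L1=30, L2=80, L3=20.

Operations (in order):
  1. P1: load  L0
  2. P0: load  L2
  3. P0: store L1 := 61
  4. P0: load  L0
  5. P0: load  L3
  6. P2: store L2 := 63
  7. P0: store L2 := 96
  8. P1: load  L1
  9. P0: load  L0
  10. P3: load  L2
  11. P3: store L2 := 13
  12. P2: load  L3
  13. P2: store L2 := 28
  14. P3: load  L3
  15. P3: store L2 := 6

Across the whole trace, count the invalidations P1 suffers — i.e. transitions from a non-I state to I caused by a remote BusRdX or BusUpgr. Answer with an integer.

invalidations = 0

  op1 P1: load  L0 → I/S/I/I on L0; bus BusRd; mem=90
  op2 P0: load  L2 → S/I/I/I on L2; bus BusRd; mem=80
  op3 P0: store L1 := 61 → M/I/I/I on L1; bus BusRdX; mem=30
  op4 P0: load  L0 → S/S/I/I on L0; bus BusRd; mem=90
  op5 P0: load  L3 → S/I/I/I on L3; bus BusRd; mem=20
  op6 P2: store L2 := 63 → I/I/M/I on L2; bus BusRdX; mem=80
  op7 P0: store L2 := 96 → M/I/I/I on L2; bus BusRdX Flush; mem=63
  op8 P1: load  L1 → S/S/I/I on L1; bus BusRd Flush; mem=61
  op9 P0: load  L0 → S/S/I/I on L0; bus (none); mem=90
  op10 P3: load  L2 → S/I/I/S on L2; bus BusRd Flush; mem=96
  op11 P3: store L2 := 13 → I/I/I/M on L2; bus BusRdX; mem=96
  op12 P2: load  L3 → S/I/S/I on L3; bus BusRd; mem=20
  op13 P2: store L2 := 28 → I/I/M/I on L2; bus BusRdX Flush; mem=13
  op14 P3: load  L3 → S/I/S/S on L3; bus BusRd; mem=20
  op15 P3: store L2 := 6 → I/I/I/M on L2; bus BusRdX Flush; mem=28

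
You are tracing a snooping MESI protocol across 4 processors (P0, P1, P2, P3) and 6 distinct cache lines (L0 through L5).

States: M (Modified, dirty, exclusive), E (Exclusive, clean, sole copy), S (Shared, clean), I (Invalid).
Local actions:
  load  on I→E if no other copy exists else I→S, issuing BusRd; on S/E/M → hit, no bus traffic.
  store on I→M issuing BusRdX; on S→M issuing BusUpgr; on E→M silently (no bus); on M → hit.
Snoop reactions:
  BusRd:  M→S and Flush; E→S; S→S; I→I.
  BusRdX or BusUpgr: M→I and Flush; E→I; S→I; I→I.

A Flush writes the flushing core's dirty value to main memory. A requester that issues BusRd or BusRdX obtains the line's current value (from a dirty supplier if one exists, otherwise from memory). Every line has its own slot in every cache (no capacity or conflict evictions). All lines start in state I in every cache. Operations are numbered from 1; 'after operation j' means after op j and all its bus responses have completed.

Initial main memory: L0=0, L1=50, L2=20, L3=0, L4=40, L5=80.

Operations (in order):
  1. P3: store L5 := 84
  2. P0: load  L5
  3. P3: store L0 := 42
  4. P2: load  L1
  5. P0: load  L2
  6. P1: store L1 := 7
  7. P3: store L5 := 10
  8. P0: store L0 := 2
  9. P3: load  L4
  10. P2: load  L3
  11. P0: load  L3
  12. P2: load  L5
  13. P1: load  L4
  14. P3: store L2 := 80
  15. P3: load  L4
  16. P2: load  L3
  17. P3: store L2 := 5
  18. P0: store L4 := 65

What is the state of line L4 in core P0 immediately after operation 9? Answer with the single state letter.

state = I

step 1: P3: store L5 := 84  ⟶  IIIM  (L5)  txn=BusRdX  M[L5]=80
step 2: P0: load  L5  ⟶  SIIS  (L5)  txn=BusRd+Flush  M[L5]=84
step 3: P3: store L0 := 42  ⟶  IIIM  (L0)  txn=BusRdX  M[L0]=0
step 4: P2: load  L1  ⟶  IIEI  (L1)  txn=BusRd  M[L1]=50
step 5: P0: load  L2  ⟶  EIII  (L2)  txn=BusRd  M[L2]=20
step 6: P1: store L1 := 7  ⟶  IMII  (L1)  txn=BusRdX  M[L1]=50
step 7: P3: store L5 := 10  ⟶  IIIM  (L5)  txn=BusUpgr  M[L5]=84
step 8: P0: store L0 := 2  ⟶  MIII  (L0)  txn=BusRdX+Flush  M[L0]=42
step 9: P3: load  L4  ⟶  IIIE  (L4)  txn=BusRd  M[L4]=40
step 10: P2: load  L3  ⟶  IIEI  (L3)  txn=BusRd  M[L3]=0
step 11: P0: load  L3  ⟶  SISI  (L3)  txn=BusRd  M[L3]=0
step 12: P2: load  L5  ⟶  IISS  (L5)  txn=BusRd+Flush  M[L5]=10
step 13: P1: load  L4  ⟶  ISIS  (L4)  txn=BusRd  M[L4]=40
step 14: P3: store L2 := 80  ⟶  IIIM  (L2)  txn=BusRdX  M[L2]=20
step 15: P3: load  L4  ⟶  ISIS  (L4)  txn=∅  M[L4]=40
step 16: P2: load  L3  ⟶  SISI  (L3)  txn=∅  M[L3]=0
step 17: P3: store L2 := 5  ⟶  IIIM  (L2)  txn=∅  M[L2]=20
step 18: P0: store L4 := 65  ⟶  MIII  (L4)  txn=BusRdX  M[L4]=40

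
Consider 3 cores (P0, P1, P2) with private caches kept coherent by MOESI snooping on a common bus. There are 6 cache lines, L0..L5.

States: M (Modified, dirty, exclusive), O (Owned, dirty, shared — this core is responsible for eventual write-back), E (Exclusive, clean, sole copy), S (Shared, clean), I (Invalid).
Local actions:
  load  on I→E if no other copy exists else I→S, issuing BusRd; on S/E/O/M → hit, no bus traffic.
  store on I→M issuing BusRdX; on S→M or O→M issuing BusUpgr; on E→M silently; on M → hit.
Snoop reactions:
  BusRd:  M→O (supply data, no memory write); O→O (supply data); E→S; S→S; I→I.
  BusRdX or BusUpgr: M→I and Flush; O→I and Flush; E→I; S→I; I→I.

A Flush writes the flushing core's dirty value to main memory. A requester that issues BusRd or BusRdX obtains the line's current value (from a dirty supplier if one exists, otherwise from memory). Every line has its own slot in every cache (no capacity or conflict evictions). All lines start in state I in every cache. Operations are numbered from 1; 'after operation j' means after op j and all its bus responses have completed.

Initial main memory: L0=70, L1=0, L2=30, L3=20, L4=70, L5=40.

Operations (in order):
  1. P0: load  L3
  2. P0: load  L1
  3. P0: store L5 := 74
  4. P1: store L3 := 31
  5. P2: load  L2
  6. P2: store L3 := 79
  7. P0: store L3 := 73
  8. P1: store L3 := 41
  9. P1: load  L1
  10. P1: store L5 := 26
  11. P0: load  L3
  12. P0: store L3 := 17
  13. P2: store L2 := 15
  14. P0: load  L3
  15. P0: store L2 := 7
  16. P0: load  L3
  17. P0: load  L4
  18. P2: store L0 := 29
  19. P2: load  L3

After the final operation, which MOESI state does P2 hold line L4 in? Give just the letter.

  op1 P0: load  L3 → E/I/I on L3; bus BusRd; mem=20
  op2 P0: load  L1 → E/I/I on L1; bus BusRd; mem=0
  op3 P0: store L5 := 74 → M/I/I on L5; bus BusRdX; mem=40
  op4 P1: store L3 := 31 → I/M/I on L3; bus BusRdX; mem=20
  op5 P2: load  L2 → I/I/E on L2; bus BusRd; mem=30
  op6 P2: store L3 := 79 → I/I/M on L3; bus BusRdX Flush; mem=31
  op7 P0: store L3 := 73 → M/I/I on L3; bus BusRdX Flush; mem=79
  op8 P1: store L3 := 41 → I/M/I on L3; bus BusRdX Flush; mem=73
  op9 P1: load  L1 → S/S/I on L1; bus BusRd; mem=0
  op10 P1: store L5 := 26 → I/M/I on L5; bus BusRdX Flush; mem=74
  op11 P0: load  L3 → S/O/I on L3; bus BusRd; mem=73
  op12 P0: store L3 := 17 → M/I/I on L3; bus BusUpgr Flush; mem=41
  op13 P2: store L2 := 15 → I/I/M on L2; bus (none); mem=30
  op14 P0: load  L3 → M/I/I on L3; bus (none); mem=41
  op15 P0: store L2 := 7 → M/I/I on L2; bus BusRdX Flush; mem=15
  op16 P0: load  L3 → M/I/I on L3; bus (none); mem=41
  op17 P0: load  L4 → E/I/I on L4; bus BusRd; mem=70
  op18 P2: store L0 := 29 → I/I/M on L0; bus BusRdX; mem=70
  op19 P2: load  L3 → O/I/S on L3; bus BusRd; mem=41

state = I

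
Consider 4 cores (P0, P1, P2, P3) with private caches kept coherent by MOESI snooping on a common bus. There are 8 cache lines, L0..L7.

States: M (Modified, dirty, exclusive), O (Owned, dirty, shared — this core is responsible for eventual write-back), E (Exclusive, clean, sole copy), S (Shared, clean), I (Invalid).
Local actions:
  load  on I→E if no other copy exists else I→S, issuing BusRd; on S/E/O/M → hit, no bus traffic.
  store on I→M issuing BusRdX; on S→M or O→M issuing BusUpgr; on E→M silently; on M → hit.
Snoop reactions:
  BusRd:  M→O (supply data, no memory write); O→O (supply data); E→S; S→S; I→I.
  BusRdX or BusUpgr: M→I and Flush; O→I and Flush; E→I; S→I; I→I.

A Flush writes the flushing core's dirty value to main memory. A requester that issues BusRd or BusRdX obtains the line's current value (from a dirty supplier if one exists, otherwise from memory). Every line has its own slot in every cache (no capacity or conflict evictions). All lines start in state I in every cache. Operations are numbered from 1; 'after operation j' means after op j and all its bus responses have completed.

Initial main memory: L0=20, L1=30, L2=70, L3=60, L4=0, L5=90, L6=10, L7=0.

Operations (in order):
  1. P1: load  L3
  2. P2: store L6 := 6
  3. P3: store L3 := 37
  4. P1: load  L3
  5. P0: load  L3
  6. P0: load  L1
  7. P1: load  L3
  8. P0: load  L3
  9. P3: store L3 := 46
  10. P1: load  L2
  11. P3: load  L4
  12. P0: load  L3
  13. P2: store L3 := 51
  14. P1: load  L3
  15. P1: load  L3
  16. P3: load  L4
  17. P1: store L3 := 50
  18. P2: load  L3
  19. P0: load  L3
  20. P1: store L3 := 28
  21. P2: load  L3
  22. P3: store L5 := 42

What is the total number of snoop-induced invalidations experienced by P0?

[1] P1: load  L3 | P0:I, P1:E(60), P2:I, P3:I | bus: BusRd
[2] P2: store L6 := 6 | P0:I, P1:I, P2:M(6), P3:I | bus: BusRdX
[3] P3: store L3 := 37 | P0:I, P1:I, P2:I, P3:M(37) | bus: BusRdX
[4] P1: load  L3 | P0:I, P1:S(37), P2:I, P3:O(37) | bus: BusRd
[5] P0: load  L3 | P0:S(37), P1:S(37), P2:I, P3:O(37) | bus: BusRd
[6] P0: load  L1 | P0:E(30), P1:I, P2:I, P3:I | bus: BusRd
[7] P1: load  L3 | P0:S(37), P1:S(37), P2:I, P3:O(37) | bus: none
[8] P0: load  L3 | P0:S(37), P1:S(37), P2:I, P3:O(37) | bus: none
[9] P3: store L3 := 46 | P0:I, P1:I, P2:I, P3:M(46) | bus: BusUpgr
[10] P1: load  L2 | P0:I, P1:E(70), P2:I, P3:I | bus: BusRd
[11] P3: load  L4 | P0:I, P1:I, P2:I, P3:E(0) | bus: BusRd
[12] P0: load  L3 | P0:S(46), P1:I, P2:I, P3:O(46) | bus: BusRd
[13] P2: store L3 := 51 | P0:I, P1:I, P2:M(51), P3:I | bus: BusRdX,Flush
[14] P1: load  L3 | P0:I, P1:S(51), P2:O(51), P3:I | bus: BusRd
[15] P1: load  L3 | P0:I, P1:S(51), P2:O(51), P3:I | bus: none
[16] P3: load  L4 | P0:I, P1:I, P2:I, P3:E(0) | bus: none
[17] P1: store L3 := 50 | P0:I, P1:M(50), P2:I, P3:I | bus: BusUpgr,Flush
[18] P2: load  L3 | P0:I, P1:O(50), P2:S(50), P3:I | bus: BusRd
[19] P0: load  L3 | P0:S(50), P1:O(50), P2:S(50), P3:I | bus: BusRd
[20] P1: store L3 := 28 | P0:I, P1:M(28), P2:I, P3:I | bus: BusUpgr
[21] P2: load  L3 | P0:I, P1:O(28), P2:S(28), P3:I | bus: BusRd
[22] P3: store L5 := 42 | P0:I, P1:I, P2:I, P3:M(42) | bus: BusRdX

invalidations = 3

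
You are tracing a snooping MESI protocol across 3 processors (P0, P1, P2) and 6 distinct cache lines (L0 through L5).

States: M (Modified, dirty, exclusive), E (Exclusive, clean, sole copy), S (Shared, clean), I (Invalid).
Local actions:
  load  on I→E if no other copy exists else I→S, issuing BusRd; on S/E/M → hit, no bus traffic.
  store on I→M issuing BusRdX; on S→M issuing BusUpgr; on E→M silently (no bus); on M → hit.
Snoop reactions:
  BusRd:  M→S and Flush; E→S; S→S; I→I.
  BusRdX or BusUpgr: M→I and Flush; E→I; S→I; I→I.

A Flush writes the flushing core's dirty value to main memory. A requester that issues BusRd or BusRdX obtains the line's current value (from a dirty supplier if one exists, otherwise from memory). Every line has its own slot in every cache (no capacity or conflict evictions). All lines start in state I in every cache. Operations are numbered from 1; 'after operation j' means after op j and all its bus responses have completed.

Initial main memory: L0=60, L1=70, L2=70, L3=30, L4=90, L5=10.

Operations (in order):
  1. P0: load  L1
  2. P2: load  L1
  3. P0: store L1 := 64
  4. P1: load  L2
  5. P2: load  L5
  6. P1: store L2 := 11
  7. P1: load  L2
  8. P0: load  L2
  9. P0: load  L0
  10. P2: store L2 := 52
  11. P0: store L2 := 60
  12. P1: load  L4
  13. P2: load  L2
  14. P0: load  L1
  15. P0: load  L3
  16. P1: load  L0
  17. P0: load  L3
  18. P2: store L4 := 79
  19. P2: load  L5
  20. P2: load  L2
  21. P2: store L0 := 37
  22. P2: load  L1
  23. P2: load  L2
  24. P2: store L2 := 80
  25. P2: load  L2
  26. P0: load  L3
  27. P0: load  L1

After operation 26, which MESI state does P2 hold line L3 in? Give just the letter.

state = I

step 1: P0: load  L1  ⟶  EII  (L1)  txn=BusRd  M[L1]=70
step 2: P2: load  L1  ⟶  SIS  (L1)  txn=BusRd  M[L1]=70
step 3: P0: store L1 := 64  ⟶  MII  (L1)  txn=BusUpgr  M[L1]=70
step 4: P1: load  L2  ⟶  IEI  (L2)  txn=BusRd  M[L2]=70
step 5: P2: load  L5  ⟶  IIE  (L5)  txn=BusRd  M[L5]=10
step 6: P1: store L2 := 11  ⟶  IMI  (L2)  txn=∅  M[L2]=70
step 7: P1: load  L2  ⟶  IMI  (L2)  txn=∅  M[L2]=70
step 8: P0: load  L2  ⟶  SSI  (L2)  txn=BusRd+Flush  M[L2]=11
step 9: P0: load  L0  ⟶  EII  (L0)  txn=BusRd  M[L0]=60
step 10: P2: store L2 := 52  ⟶  IIM  (L2)  txn=BusRdX  M[L2]=11
step 11: P0: store L2 := 60  ⟶  MII  (L2)  txn=BusRdX+Flush  M[L2]=52
step 12: P1: load  L4  ⟶  IEI  (L4)  txn=BusRd  M[L4]=90
step 13: P2: load  L2  ⟶  SIS  (L2)  txn=BusRd+Flush  M[L2]=60
step 14: P0: load  L1  ⟶  MII  (L1)  txn=∅  M[L1]=70
step 15: P0: load  L3  ⟶  EII  (L3)  txn=BusRd  M[L3]=30
step 16: P1: load  L0  ⟶  SSI  (L0)  txn=BusRd  M[L0]=60
step 17: P0: load  L3  ⟶  EII  (L3)  txn=∅  M[L3]=30
step 18: P2: store L4 := 79  ⟶  IIM  (L4)  txn=BusRdX  M[L4]=90
step 19: P2: load  L5  ⟶  IIE  (L5)  txn=∅  M[L5]=10
step 20: P2: load  L2  ⟶  SIS  (L2)  txn=∅  M[L2]=60
step 21: P2: store L0 := 37  ⟶  IIM  (L0)  txn=BusRdX  M[L0]=60
step 22: P2: load  L1  ⟶  SIS  (L1)  txn=BusRd+Flush  M[L1]=64
step 23: P2: load  L2  ⟶  SIS  (L2)  txn=∅  M[L2]=60
step 24: P2: store L2 := 80  ⟶  IIM  (L2)  txn=BusUpgr  M[L2]=60
step 25: P2: load  L2  ⟶  IIM  (L2)  txn=∅  M[L2]=60
step 26: P0: load  L3  ⟶  EII  (L3)  txn=∅  M[L3]=30
step 27: P0: load  L1  ⟶  SIS  (L1)  txn=∅  M[L1]=64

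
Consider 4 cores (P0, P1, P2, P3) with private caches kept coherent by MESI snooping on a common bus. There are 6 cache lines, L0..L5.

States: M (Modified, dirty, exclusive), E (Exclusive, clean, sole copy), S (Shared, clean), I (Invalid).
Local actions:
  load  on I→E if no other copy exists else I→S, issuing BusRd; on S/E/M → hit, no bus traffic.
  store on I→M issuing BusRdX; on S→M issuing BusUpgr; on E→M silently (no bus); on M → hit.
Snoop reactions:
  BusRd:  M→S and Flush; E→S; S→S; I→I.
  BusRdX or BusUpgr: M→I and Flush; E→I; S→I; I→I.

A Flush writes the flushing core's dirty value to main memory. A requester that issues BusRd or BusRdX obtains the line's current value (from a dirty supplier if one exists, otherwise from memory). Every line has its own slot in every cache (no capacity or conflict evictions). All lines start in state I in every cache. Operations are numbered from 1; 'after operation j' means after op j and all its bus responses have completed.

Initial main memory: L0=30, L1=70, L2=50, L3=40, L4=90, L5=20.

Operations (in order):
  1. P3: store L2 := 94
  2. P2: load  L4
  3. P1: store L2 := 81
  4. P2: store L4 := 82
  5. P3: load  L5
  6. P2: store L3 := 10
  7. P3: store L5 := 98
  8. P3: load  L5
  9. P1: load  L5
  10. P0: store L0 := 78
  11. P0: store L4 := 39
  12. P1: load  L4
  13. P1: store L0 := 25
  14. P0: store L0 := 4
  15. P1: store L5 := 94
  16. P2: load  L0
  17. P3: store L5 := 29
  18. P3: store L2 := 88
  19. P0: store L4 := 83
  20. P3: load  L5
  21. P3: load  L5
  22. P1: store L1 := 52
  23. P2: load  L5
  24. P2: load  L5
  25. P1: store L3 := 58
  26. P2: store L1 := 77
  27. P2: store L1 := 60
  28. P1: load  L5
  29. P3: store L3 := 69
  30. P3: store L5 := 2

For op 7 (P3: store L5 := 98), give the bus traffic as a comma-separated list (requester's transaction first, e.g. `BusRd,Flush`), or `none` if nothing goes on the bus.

bus = none

step 1: P3: store L2 := 94  ⟶  IIIM  (L2)  txn=BusRdX  M[L2]=50
step 2: P2: load  L4  ⟶  IIEI  (L4)  txn=BusRd  M[L4]=90
step 3: P1: store L2 := 81  ⟶  IMII  (L2)  txn=BusRdX+Flush  M[L2]=94
step 4: P2: store L4 := 82  ⟶  IIMI  (L4)  txn=∅  M[L4]=90
step 5: P3: load  L5  ⟶  IIIE  (L5)  txn=BusRd  M[L5]=20
step 6: P2: store L3 := 10  ⟶  IIMI  (L3)  txn=BusRdX  M[L3]=40
step 7: P3: store L5 := 98  ⟶  IIIM  (L5)  txn=∅  M[L5]=20
step 8: P3: load  L5  ⟶  IIIM  (L5)  txn=∅  M[L5]=20
step 9: P1: load  L5  ⟶  ISIS  (L5)  txn=BusRd+Flush  M[L5]=98
step 10: P0: store L0 := 78  ⟶  MIII  (L0)  txn=BusRdX  M[L0]=30
step 11: P0: store L4 := 39  ⟶  MIII  (L4)  txn=BusRdX+Flush  M[L4]=82
step 12: P1: load  L4  ⟶  SSII  (L4)  txn=BusRd+Flush  M[L4]=39
step 13: P1: store L0 := 25  ⟶  IMII  (L0)  txn=BusRdX+Flush  M[L0]=78
step 14: P0: store L0 := 4  ⟶  MIII  (L0)  txn=BusRdX+Flush  M[L0]=25
step 15: P1: store L5 := 94  ⟶  IMII  (L5)  txn=BusUpgr  M[L5]=98
step 16: P2: load  L0  ⟶  SISI  (L0)  txn=BusRd+Flush  M[L0]=4
step 17: P3: store L5 := 29  ⟶  IIIM  (L5)  txn=BusRdX+Flush  M[L5]=94
step 18: P3: store L2 := 88  ⟶  IIIM  (L2)  txn=BusRdX+Flush  M[L2]=81
step 19: P0: store L4 := 83  ⟶  MIII  (L4)  txn=BusUpgr  M[L4]=39
step 20: P3: load  L5  ⟶  IIIM  (L5)  txn=∅  M[L5]=94
step 21: P3: load  L5  ⟶  IIIM  (L5)  txn=∅  M[L5]=94
step 22: P1: store L1 := 52  ⟶  IMII  (L1)  txn=BusRdX  M[L1]=70
step 23: P2: load  L5  ⟶  IISS  (L5)  txn=BusRd+Flush  M[L5]=29
step 24: P2: load  L5  ⟶  IISS  (L5)  txn=∅  M[L5]=29
step 25: P1: store L3 := 58  ⟶  IMII  (L3)  txn=BusRdX+Flush  M[L3]=10
step 26: P2: store L1 := 77  ⟶  IIMI  (L1)  txn=BusRdX+Flush  M[L1]=52
step 27: P2: store L1 := 60  ⟶  IIMI  (L1)  txn=∅  M[L1]=52
step 28: P1: load  L5  ⟶  ISSS  (L5)  txn=BusRd  M[L5]=29
step 29: P3: store L3 := 69  ⟶  IIIM  (L3)  txn=BusRdX+Flush  M[L3]=58
step 30: P3: store L5 := 2  ⟶  IIIM  (L5)  txn=BusUpgr  M[L5]=29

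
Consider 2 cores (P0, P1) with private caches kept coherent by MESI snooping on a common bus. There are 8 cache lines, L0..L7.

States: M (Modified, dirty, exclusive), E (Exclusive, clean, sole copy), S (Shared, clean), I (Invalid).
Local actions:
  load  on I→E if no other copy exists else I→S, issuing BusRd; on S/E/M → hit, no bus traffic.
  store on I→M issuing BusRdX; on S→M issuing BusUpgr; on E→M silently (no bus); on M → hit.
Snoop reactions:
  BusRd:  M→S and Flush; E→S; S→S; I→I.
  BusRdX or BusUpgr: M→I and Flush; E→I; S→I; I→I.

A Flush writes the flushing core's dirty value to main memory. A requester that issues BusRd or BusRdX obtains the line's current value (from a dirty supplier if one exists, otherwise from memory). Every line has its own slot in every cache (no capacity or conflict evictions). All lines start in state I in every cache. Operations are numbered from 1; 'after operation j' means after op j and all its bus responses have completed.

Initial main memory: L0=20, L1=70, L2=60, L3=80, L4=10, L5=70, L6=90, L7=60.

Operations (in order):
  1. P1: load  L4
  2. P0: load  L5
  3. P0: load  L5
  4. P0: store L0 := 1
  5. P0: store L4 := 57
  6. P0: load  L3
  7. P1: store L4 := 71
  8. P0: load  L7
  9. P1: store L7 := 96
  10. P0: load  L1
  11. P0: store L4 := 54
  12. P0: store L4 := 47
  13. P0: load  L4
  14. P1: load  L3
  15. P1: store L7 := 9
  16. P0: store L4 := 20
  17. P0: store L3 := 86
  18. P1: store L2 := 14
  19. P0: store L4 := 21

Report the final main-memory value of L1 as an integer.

1. P1: load  L4  bus=[BusRd]  L4: P0=I P1=E  mem[L4]=10
2. P0: load  L5  bus=[BusRd]  L5: P0=E P1=I  mem[L5]=70
3. P0: load  L5  bus=[-]  L5: P0=E P1=I  mem[L5]=70
4. P0: store L0 := 1  bus=[BusRdX]  L0: P0=M P1=I  mem[L0]=20
5. P0: store L4 := 57  bus=[BusRdX]  L4: P0=M P1=I  mem[L4]=10
6. P0: load  L3  bus=[BusRd]  L3: P0=E P1=I  mem[L3]=80
7. P1: store L4 := 71  bus=[BusRdX,Flush]  L4: P0=I P1=M  mem[L4]=57
8. P0: load  L7  bus=[BusRd]  L7: P0=E P1=I  mem[L7]=60
9. P1: store L7 := 96  bus=[BusRdX]  L7: P0=I P1=M  mem[L7]=60
10. P0: load  L1  bus=[BusRd]  L1: P0=E P1=I  mem[L1]=70
11. P0: store L4 := 54  bus=[BusRdX,Flush]  L4: P0=M P1=I  mem[L4]=71
12. P0: store L4 := 47  bus=[-]  L4: P0=M P1=I  mem[L4]=71
13. P0: load  L4  bus=[-]  L4: P0=M P1=I  mem[L4]=71
14. P1: load  L3  bus=[BusRd]  L3: P0=S P1=S  mem[L3]=80
15. P1: store L7 := 9  bus=[-]  L7: P0=I P1=M  mem[L7]=60
16. P0: store L4 := 20  bus=[-]  L4: P0=M P1=I  mem[L4]=71
17. P0: store L3 := 86  bus=[BusUpgr]  L3: P0=M P1=I  mem[L3]=80
18. P1: store L2 := 14  bus=[BusRdX]  L2: P0=I P1=M  mem[L2]=60
19. P0: store L4 := 21  bus=[-]  L4: P0=M P1=I  mem[L4]=71

memory[L1] = 70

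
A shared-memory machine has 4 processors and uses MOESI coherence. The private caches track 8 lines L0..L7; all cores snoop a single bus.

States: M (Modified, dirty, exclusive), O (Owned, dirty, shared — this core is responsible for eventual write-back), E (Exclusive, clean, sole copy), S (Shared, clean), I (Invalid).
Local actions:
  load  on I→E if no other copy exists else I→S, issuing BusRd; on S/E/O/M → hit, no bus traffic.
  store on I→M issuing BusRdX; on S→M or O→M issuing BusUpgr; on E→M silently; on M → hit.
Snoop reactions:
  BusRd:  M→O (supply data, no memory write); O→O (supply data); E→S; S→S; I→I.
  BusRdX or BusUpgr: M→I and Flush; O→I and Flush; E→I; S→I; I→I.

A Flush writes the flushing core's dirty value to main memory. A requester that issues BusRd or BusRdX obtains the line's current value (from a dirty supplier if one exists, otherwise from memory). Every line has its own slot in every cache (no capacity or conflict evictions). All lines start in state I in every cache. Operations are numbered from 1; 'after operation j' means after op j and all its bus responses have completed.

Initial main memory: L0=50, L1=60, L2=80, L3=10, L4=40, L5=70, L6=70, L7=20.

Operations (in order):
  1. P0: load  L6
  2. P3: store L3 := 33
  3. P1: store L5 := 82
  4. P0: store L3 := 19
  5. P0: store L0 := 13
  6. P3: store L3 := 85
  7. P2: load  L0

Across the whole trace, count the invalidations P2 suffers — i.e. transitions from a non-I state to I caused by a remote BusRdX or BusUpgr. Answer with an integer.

invalidations = 0

1. P0: load  L6  bus=[BusRd]  L6: P0=E P1=I P2=I P3=I  mem[L6]=70
2. P3: store L3 := 33  bus=[BusRdX]  L3: P0=I P1=I P2=I P3=M  mem[L3]=10
3. P1: store L5 := 82  bus=[BusRdX]  L5: P0=I P1=M P2=I P3=I  mem[L5]=70
4. P0: store L3 := 19  bus=[BusRdX,Flush]  L3: P0=M P1=I P2=I P3=I  mem[L3]=33
5. P0: store L0 := 13  bus=[BusRdX]  L0: P0=M P1=I P2=I P3=I  mem[L0]=50
6. P3: store L3 := 85  bus=[BusRdX,Flush]  L3: P0=I P1=I P2=I P3=M  mem[L3]=19
7. P2: load  L0  bus=[BusRd]  L0: P0=O P1=I P2=S P3=I  mem[L0]=50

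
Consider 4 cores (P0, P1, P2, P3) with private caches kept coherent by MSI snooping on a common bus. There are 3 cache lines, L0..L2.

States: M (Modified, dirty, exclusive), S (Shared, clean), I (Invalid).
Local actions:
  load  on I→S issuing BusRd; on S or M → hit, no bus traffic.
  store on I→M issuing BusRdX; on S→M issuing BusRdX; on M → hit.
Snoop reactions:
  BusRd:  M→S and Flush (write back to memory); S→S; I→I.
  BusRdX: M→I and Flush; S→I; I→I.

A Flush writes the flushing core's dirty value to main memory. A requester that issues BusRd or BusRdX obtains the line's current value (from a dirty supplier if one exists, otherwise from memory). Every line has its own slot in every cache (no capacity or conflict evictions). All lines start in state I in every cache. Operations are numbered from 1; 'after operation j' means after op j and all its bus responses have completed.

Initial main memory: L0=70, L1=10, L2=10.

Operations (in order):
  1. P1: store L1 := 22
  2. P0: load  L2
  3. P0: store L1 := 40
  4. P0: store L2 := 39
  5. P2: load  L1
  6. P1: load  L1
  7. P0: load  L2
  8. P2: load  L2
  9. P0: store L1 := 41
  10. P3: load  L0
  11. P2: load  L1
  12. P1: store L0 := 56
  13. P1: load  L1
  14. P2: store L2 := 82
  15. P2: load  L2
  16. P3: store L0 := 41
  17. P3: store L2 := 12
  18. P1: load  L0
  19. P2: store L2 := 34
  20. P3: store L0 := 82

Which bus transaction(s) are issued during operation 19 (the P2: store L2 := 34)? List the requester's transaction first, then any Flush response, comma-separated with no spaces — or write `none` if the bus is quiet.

bus = BusRdX,Flush

  op1 P1: store L1 := 22 → I/M/I/I on L1; bus BusRdX; mem=10
  op2 P0: load  L2 → S/I/I/I on L2; bus BusRd; mem=10
  op3 P0: store L1 := 40 → M/I/I/I on L1; bus BusRdX Flush; mem=22
  op4 P0: store L2 := 39 → M/I/I/I on L2; bus BusRdX; mem=10
  op5 P2: load  L1 → S/I/S/I on L1; bus BusRd Flush; mem=40
  op6 P1: load  L1 → S/S/S/I on L1; bus BusRd; mem=40
  op7 P0: load  L2 → M/I/I/I on L2; bus (none); mem=10
  op8 P2: load  L2 → S/I/S/I on L2; bus BusRd Flush; mem=39
  op9 P0: store L1 := 41 → M/I/I/I on L1; bus BusRdX; mem=40
  op10 P3: load  L0 → I/I/I/S on L0; bus BusRd; mem=70
  op11 P2: load  L1 → S/I/S/I on L1; bus BusRd Flush; mem=41
  op12 P1: store L0 := 56 → I/M/I/I on L0; bus BusRdX; mem=70
  op13 P1: load  L1 → S/S/S/I on L1; bus BusRd; mem=41
  op14 P2: store L2 := 82 → I/I/M/I on L2; bus BusRdX; mem=39
  op15 P2: load  L2 → I/I/M/I on L2; bus (none); mem=39
  op16 P3: store L0 := 41 → I/I/I/M on L0; bus BusRdX Flush; mem=56
  op17 P3: store L2 := 12 → I/I/I/M on L2; bus BusRdX Flush; mem=82
  op18 P1: load  L0 → I/S/I/S on L0; bus BusRd Flush; mem=41
  op19 P2: store L2 := 34 → I/I/M/I on L2; bus BusRdX Flush; mem=12
  op20 P3: store L0 := 82 → I/I/I/M on L0; bus BusRdX; mem=41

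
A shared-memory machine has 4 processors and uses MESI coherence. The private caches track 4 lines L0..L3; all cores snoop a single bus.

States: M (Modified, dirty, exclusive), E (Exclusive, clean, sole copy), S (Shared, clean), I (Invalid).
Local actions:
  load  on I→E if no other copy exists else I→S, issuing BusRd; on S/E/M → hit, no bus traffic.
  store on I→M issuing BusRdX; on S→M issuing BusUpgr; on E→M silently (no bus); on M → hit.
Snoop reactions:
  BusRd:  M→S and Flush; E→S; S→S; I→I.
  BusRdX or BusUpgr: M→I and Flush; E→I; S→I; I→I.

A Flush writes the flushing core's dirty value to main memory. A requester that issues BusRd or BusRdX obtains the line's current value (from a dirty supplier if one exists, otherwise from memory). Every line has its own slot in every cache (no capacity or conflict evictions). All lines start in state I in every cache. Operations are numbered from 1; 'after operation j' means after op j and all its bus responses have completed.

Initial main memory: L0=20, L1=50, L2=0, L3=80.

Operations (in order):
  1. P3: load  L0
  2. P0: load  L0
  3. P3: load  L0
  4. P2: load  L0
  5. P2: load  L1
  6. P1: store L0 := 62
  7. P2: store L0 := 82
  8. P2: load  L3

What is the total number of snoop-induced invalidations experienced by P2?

  op1 P3: load  L0 → I/I/I/E on L0; bus BusRd; mem=20
  op2 P0: load  L0 → S/I/I/S on L0; bus BusRd; mem=20
  op3 P3: load  L0 → S/I/I/S on L0; bus (none); mem=20
  op4 P2: load  L0 → S/I/S/S on L0; bus BusRd; mem=20
  op5 P2: load  L1 → I/I/E/I on L1; bus BusRd; mem=50
  op6 P1: store L0 := 62 → I/M/I/I on L0; bus BusRdX; mem=20
  op7 P2: store L0 := 82 → I/I/M/I on L0; bus BusRdX Flush; mem=62
  op8 P2: load  L3 → I/I/E/I on L3; bus BusRd; mem=80

invalidations = 1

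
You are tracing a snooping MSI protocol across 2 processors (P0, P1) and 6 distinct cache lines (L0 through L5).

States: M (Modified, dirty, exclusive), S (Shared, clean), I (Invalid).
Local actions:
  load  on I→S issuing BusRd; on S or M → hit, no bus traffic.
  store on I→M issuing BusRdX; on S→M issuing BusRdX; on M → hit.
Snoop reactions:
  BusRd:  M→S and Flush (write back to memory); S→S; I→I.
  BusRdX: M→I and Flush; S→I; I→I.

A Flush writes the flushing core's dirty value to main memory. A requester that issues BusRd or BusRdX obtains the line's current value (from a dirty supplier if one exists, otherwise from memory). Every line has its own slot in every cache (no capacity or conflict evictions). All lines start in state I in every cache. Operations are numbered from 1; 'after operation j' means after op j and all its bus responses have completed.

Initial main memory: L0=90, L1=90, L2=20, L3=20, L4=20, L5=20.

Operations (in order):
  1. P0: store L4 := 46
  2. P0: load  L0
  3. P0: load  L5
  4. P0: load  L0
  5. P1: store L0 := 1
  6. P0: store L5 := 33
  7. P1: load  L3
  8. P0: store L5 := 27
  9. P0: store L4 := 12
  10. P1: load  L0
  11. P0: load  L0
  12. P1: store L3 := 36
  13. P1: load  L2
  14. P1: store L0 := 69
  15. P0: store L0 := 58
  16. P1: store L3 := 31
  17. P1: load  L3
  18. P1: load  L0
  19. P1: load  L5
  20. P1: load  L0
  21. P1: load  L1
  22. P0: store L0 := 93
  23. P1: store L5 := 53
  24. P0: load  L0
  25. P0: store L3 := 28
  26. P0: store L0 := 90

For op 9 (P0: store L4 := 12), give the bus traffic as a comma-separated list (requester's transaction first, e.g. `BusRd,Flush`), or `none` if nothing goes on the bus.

bus = none

step 1: P0: store L4 := 46  ⟶  MI  (L4)  txn=BusRdX  M[L4]=20
step 2: P0: load  L0  ⟶  SI  (L0)  txn=BusRd  M[L0]=90
step 3: P0: load  L5  ⟶  SI  (L5)  txn=BusRd  M[L5]=20
step 4: P0: load  L0  ⟶  SI  (L0)  txn=∅  M[L0]=90
step 5: P1: store L0 := 1  ⟶  IM  (L0)  txn=BusRdX  M[L0]=90
step 6: P0: store L5 := 33  ⟶  MI  (L5)  txn=BusRdX  M[L5]=20
step 7: P1: load  L3  ⟶  IS  (L3)  txn=BusRd  M[L3]=20
step 8: P0: store L5 := 27  ⟶  MI  (L5)  txn=∅  M[L5]=20
step 9: P0: store L4 := 12  ⟶  MI  (L4)  txn=∅  M[L4]=20
step 10: P1: load  L0  ⟶  IM  (L0)  txn=∅  M[L0]=90
step 11: P0: load  L0  ⟶  SS  (L0)  txn=BusRd+Flush  M[L0]=1
step 12: P1: store L3 := 36  ⟶  IM  (L3)  txn=BusRdX  M[L3]=20
step 13: P1: load  L2  ⟶  IS  (L2)  txn=BusRd  M[L2]=20
step 14: P1: store L0 := 69  ⟶  IM  (L0)  txn=BusRdX  M[L0]=1
step 15: P0: store L0 := 58  ⟶  MI  (L0)  txn=BusRdX+Flush  M[L0]=69
step 16: P1: store L3 := 31  ⟶  IM  (L3)  txn=∅  M[L3]=20
step 17: P1: load  L3  ⟶  IM  (L3)  txn=∅  M[L3]=20
step 18: P1: load  L0  ⟶  SS  (L0)  txn=BusRd+Flush  M[L0]=58
step 19: P1: load  L5  ⟶  SS  (L5)  txn=BusRd+Flush  M[L5]=27
step 20: P1: load  L0  ⟶  SS  (L0)  txn=∅  M[L0]=58
step 21: P1: load  L1  ⟶  IS  (L1)  txn=BusRd  M[L1]=90
step 22: P0: store L0 := 93  ⟶  MI  (L0)  txn=BusRdX  M[L0]=58
step 23: P1: store L5 := 53  ⟶  IM  (L5)  txn=BusRdX  M[L5]=27
step 24: P0: load  L0  ⟶  MI  (L0)  txn=∅  M[L0]=58
step 25: P0: store L3 := 28  ⟶  MI  (L3)  txn=BusRdX+Flush  M[L3]=31
step 26: P0: store L0 := 90  ⟶  MI  (L0)  txn=∅  M[L0]=58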